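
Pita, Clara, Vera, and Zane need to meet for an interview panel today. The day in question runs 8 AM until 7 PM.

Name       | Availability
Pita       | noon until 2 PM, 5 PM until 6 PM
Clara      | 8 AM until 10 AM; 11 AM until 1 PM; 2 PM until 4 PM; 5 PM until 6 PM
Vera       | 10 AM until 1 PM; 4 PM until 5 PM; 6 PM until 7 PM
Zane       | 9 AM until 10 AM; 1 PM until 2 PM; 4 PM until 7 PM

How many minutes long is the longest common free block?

0

Pita ∩ Clara: 12:00-13:00, 17:00-18:00.
Pita ∩ Clara ∩ Vera: 12:00-13:00.
Pita ∩ Clara ∩ Vera ∩ Zane: ∅.
There is no time when everyone is free.
No common window exists, so the longest block is 0 minutes.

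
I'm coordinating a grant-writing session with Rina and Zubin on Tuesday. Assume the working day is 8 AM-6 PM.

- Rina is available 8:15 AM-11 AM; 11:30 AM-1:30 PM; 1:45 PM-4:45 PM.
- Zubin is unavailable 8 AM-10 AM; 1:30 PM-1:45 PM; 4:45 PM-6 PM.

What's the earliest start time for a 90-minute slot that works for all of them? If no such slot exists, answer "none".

Rina free: 08:15-11:00, 11:30-13:30, 13:45-16:45.
Zubin free: 10:00-13:30, 13:45-16:45 (invert busy blocks within the working day).
Rina ∩ Zubin: 10:00-11:00, 11:30-13:30, 13:45-16:45.
The first common window of at least 90 minutes is 11:30-13:30, so the earliest start is 11:30.

11:30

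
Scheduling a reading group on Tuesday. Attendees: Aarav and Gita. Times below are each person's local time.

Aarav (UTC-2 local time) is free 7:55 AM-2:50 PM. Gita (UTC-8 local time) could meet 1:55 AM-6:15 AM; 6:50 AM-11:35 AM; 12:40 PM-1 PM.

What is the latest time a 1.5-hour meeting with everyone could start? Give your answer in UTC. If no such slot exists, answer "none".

15:20

Aarav in UTC: 09:55-16:50 (add 2h to convert from UTC-2).
Gita in UTC: 09:55-14:15, 14:50-19:35, 20:40-21:00 (add 8h to convert from UTC-8).
Aarav ∩ Gita: 09:55-14:15, 14:50-16:50.
Those are the intersection windows.
The last common window of at least 90 minutes is 14:50-16:50; a 90-minute meeting can start as late as 15:20 and still end by 16:50.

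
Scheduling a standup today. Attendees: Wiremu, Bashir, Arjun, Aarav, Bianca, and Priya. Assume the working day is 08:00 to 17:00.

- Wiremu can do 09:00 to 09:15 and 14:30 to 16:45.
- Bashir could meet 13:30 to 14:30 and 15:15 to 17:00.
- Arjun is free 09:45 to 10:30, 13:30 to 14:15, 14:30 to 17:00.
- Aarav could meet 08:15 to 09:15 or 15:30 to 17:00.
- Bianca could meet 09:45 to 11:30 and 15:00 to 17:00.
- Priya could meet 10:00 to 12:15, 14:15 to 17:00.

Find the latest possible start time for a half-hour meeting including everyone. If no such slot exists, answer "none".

16:15

Wiremu ∩ Bashir: 15:15-16:45.
Wiremu ∩ Bashir ∩ Arjun: 15:15-16:45.
Wiremu ∩ Bashir ∩ Arjun ∩ Aarav: 15:30-16:45.
Wiremu ∩ Bashir ∩ Arjun ∩ Aarav ∩ Bianca: 15:30-16:45.
Wiremu ∩ Bashir ∩ Arjun ∩ Aarav ∩ Bianca ∩ Priya: 15:30-16:45.
Those are the intersection windows.
The last common window of at least 30 minutes is 15:30-16:45; a 30-minute meeting can start as late as 16:15 and still end by 16:45.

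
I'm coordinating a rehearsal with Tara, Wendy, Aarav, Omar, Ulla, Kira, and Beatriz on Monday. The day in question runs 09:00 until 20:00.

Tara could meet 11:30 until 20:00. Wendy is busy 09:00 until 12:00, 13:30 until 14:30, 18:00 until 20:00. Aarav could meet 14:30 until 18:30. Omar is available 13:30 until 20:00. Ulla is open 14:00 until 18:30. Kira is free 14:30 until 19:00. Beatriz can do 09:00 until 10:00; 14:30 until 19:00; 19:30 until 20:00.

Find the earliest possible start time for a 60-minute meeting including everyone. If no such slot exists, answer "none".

Tara free: 11:30-20:00.
Wendy free: 12:00-13:30, 14:30-18:00 (invert busy blocks within the working day).
Aarav free: 14:30-18:30.
Omar free: 13:30-20:00.
Ulla free: 14:00-18:30.
Kira free: 14:30-19:00.
Beatriz free: 09:00-10:00, 14:30-19:00, 19:30-20:00.
Tara ∩ Wendy: 12:00-13:30, 14:30-18:00.
Tara ∩ Wendy ∩ Aarav: 14:30-18:00.
Tara ∩ Wendy ∩ Aarav ∩ Omar: 14:30-18:00.
Tara ∩ Wendy ∩ Aarav ∩ Omar ∩ Ulla: 14:30-18:00.
Tara ∩ Wendy ∩ Aarav ∩ Omar ∩ Ulla ∩ Kira: 14:30-18:00.
Tara ∩ Wendy ∩ Aarav ∩ Omar ∩ Ulla ∩ Kira ∩ Beatriz: 14:30-18:00.
Those are the intersection windows.
The first common window of at least 60 minutes is 14:30-18:00, so the earliest start is 14:30.

14:30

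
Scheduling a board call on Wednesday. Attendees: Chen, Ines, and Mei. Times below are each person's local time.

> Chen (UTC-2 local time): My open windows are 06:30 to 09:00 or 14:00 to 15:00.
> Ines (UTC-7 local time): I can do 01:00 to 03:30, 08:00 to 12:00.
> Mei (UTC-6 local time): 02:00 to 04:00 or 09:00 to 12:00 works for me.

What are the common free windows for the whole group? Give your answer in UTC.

08:30-10:00, 16:00-17:00

Chen in UTC: 08:30-11:00, 16:00-17:00 (add 2h to convert from UTC-2).
Ines in UTC: 08:00-10:30, 15:00-19:00 (add 7h to convert from UTC-7).
Mei in UTC: 08:00-10:00, 15:00-18:00 (add 6h to convert from UTC-6).
Chen ∩ Ines: 08:30-10:30, 16:00-17:00.
Chen ∩ Ines ∩ Mei: 08:30-10:00, 16:00-17:00.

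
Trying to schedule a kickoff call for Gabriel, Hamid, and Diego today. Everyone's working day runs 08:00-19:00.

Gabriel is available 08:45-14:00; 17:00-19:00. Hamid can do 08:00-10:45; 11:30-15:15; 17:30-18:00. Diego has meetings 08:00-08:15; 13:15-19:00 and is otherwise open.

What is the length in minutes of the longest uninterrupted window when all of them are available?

Gabriel free: 08:45-14:00, 17:00-19:00.
Hamid free: 08:00-10:45, 11:30-15:15, 17:30-18:00.
Diego free: 08:15-13:15 (invert busy blocks within the working day).
Gabriel ∩ Hamid: 08:45-10:45, 11:30-14:00, 17:30-18:00.
Gabriel ∩ Hamid ∩ Diego: 08:45-10:45, 11:30-13:15.
The longest is 08:45-10:45 at 120 minutes.

120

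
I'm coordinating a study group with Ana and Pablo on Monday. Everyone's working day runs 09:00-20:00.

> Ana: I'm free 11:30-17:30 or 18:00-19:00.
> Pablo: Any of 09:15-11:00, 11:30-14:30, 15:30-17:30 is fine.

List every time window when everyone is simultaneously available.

11:30-14:30, 15:30-17:30

Ana ∩ Pablo: 11:30-14:30, 15:30-17:30.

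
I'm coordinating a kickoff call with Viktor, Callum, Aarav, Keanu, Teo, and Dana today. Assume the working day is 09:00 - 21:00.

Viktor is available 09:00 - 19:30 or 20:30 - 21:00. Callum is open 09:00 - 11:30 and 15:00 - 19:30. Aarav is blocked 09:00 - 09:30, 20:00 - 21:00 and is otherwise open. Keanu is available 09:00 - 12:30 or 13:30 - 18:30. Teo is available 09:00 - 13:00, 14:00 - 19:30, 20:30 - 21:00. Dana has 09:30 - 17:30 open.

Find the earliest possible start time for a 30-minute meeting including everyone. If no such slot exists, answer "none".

09:30

Viktor free: 09:00-19:30, 20:30-21:00.
Callum free: 09:00-11:30, 15:00-19:30.
Aarav free: 09:30-20:00 (invert busy blocks within the working day).
Keanu free: 09:00-12:30, 13:30-18:30.
Teo free: 09:00-13:00, 14:00-19:30, 20:30-21:00.
Dana free: 09:30-17:30.
Viktor ∩ Callum: 09:00-11:30, 15:00-19:30.
Viktor ∩ Callum ∩ Aarav: 09:30-11:30, 15:00-19:30.
Viktor ∩ Callum ∩ Aarav ∩ Keanu: 09:30-11:30, 15:00-18:30.
Viktor ∩ Callum ∩ Aarav ∩ Keanu ∩ Teo: 09:30-11:30, 15:00-18:30.
Viktor ∩ Callum ∩ Aarav ∩ Keanu ∩ Teo ∩ Dana: 09:30-11:30, 15:00-17:30.
The first common window of at least 30 minutes is 09:30-11:30, so the earliest start is 09:30.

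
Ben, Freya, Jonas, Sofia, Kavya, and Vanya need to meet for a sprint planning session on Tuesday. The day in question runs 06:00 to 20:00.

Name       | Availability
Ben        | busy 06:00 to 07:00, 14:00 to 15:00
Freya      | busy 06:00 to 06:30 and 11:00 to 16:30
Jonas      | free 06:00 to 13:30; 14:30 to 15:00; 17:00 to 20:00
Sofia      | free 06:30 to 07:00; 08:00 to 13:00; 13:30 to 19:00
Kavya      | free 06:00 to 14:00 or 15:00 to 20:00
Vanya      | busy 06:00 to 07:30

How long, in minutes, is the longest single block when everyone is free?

180

Ben free: 07:00-14:00, 15:00-20:00 (invert busy blocks within the working day).
Freya free: 06:30-11:00, 16:30-20:00 (invert busy blocks within the working day).
Jonas free: 06:00-13:30, 14:30-15:00, 17:00-20:00.
Sofia free: 06:30-07:00, 08:00-13:00, 13:30-19:00.
Kavya free: 06:00-14:00, 15:00-20:00.
Vanya free: 07:30-20:00 (invert busy blocks within the working day).
Ben ∩ Freya: 07:00-11:00, 16:30-20:00.
Ben ∩ Freya ∩ Jonas: 07:00-11:00, 17:00-20:00.
Ben ∩ Freya ∩ Jonas ∩ Sofia: 08:00-11:00, 17:00-19:00.
Ben ∩ Freya ∩ Jonas ∩ Sofia ∩ Kavya: 08:00-11:00, 17:00-19:00.
Ben ∩ Freya ∩ Jonas ∩ Sofia ∩ Kavya ∩ Vanya: 08:00-11:00, 17:00-19:00.
So the common availability across everyone is 08:00-11:00, 17:00-19:00.
The longest is 08:00-11:00 at 180 minutes.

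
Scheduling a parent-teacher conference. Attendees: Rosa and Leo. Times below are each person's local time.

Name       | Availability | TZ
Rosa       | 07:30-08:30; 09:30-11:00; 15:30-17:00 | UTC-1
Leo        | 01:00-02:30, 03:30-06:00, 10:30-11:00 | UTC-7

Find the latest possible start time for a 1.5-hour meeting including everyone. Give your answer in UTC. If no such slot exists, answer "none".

Rosa in UTC: 08:30-09:30, 10:30-12:00, 16:30-18:00 (add 1h to convert from UTC-1).
Leo in UTC: 08:00-09:30, 10:30-13:00, 17:30-18:00 (add 7h to convert from UTC-7).
Rosa ∩ Leo: 08:30-09:30, 10:30-12:00, 17:30-18:00.
The last common window of at least 90 minutes is 10:30-12:00; a 90-minute meeting can start as late as 10:30 and still end by 12:00.

10:30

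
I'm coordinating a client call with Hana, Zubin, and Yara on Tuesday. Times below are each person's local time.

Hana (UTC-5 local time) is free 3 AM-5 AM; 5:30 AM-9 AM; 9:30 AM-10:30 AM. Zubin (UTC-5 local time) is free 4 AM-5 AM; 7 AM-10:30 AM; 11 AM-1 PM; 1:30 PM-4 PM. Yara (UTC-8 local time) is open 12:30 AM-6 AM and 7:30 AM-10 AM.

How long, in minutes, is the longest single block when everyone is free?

120

Hana in UTC: 08:00-10:00, 10:30-14:00, 14:30-15:30 (add 5h to convert from UTC-5).
Zubin in UTC: 09:00-10:00, 12:00-15:30, 16:00-18:00, 18:30-21:00 (add 5h to convert from UTC-5).
Yara in UTC: 08:30-14:00, 15:30-18:00 (add 8h to convert from UTC-8).
Hana ∩ Zubin: 09:00-10:00, 12:00-14:00, 14:30-15:30.
Hana ∩ Zubin ∩ Yara: 09:00-10:00, 12:00-14:00.
The longest is 12:00-14:00 at 120 minutes.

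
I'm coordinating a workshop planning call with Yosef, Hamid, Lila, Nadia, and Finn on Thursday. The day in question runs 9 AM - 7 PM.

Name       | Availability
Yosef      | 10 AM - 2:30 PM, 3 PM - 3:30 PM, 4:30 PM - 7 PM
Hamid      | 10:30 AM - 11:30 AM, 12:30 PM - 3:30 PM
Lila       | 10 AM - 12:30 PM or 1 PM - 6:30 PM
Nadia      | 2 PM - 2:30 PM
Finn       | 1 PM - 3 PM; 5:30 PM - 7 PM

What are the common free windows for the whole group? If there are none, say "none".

Yosef ∩ Hamid: 10:30-11:30, 12:30-14:30, 15:00-15:30.
Yosef ∩ Hamid ∩ Lila: 10:30-11:30, 13:00-14:30, 15:00-15:30.
Yosef ∩ Hamid ∩ Lila ∩ Nadia: 14:00-14:30.
Yosef ∩ Hamid ∩ Lila ∩ Nadia ∩ Finn: 14:00-14:30.

14:00-14:30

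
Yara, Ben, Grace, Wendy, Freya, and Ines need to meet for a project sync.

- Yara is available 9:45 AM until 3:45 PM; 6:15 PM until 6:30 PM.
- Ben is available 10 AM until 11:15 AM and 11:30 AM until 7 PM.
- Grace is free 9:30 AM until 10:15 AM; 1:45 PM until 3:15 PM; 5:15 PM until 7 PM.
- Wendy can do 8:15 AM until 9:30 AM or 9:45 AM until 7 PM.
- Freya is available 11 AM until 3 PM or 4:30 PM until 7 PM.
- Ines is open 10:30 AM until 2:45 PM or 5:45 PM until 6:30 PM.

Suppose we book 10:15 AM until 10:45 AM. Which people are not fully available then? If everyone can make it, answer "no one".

Freya, Grace, Ines

Yara: free for 10:15-10:45. Ben: free for 10:15-10:45. Grace: not fully free for 10:15-10:45. Wendy: free for 10:15-10:45. Freya: not fully free for 10:15-10:45. Ines: not fully free for 10:15-10:45.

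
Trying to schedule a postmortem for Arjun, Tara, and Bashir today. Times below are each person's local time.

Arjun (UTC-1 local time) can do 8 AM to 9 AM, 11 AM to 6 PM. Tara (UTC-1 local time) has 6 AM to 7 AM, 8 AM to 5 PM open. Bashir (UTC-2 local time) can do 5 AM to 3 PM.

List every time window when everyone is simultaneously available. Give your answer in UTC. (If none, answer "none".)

09:00-10:00, 12:00-17:00

Arjun in UTC: 09:00-10:00, 12:00-19:00 (add 1h to convert from UTC-1).
Tara in UTC: 07:00-08:00, 09:00-18:00 (add 1h to convert from UTC-1).
Bashir in UTC: 07:00-17:00 (add 2h to convert from UTC-2).
Arjun ∩ Tara: 09:00-10:00, 12:00-18:00.
Arjun ∩ Tara ∩ Bashir: 09:00-10:00, 12:00-17:00.
Those are the intersection windows.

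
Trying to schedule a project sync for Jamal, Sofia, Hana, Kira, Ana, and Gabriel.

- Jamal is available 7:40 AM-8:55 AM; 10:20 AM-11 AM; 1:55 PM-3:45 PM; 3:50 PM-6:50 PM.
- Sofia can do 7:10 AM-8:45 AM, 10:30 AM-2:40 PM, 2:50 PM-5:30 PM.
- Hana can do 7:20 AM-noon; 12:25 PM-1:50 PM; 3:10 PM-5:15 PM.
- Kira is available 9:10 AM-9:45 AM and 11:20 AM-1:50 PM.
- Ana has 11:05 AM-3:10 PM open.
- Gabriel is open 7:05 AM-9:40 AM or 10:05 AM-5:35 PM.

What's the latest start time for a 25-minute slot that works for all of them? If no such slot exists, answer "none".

Jamal ∩ Sofia: 07:40-08:45, 10:30-11:00, 13:55-14:40, 14:50-15:45, 15:50-17:30.
Jamal ∩ Sofia ∩ Hana: 07:40-08:45, 10:30-11:00, 15:10-15:45, 15:50-17:15.
Jamal ∩ Sofia ∩ Hana ∩ Kira: ∅.
Jamal ∩ Sofia ∩ Hana ∩ Kira ∩ Ana: ∅.
Jamal ∩ Sofia ∩ Hana ∩ Kira ∩ Ana ∩ Gabriel: ∅.
There is no time when everyone is free.
No common window is at least 25 minutes long.

none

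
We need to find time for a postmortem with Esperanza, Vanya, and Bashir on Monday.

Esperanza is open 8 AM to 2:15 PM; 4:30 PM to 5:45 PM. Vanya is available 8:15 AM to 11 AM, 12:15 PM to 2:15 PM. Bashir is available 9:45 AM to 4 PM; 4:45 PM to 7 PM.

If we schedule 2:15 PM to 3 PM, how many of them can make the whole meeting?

Bashir can make the full 14:15-15:00 slot — that's 1.

1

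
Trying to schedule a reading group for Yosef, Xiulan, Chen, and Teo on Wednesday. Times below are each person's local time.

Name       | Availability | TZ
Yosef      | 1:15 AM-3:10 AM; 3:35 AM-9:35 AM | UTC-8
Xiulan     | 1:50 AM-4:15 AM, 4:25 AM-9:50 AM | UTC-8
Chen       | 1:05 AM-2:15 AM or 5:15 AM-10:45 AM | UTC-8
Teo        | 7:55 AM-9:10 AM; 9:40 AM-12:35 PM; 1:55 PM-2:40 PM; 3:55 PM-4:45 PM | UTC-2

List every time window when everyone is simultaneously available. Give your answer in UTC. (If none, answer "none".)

09:55-10:15, 13:15-14:35, 15:55-16:40

Yosef in UTC: 09:15-11:10, 11:35-17:35 (add 8h to convert from UTC-8).
Xiulan in UTC: 09:50-12:15, 12:25-17:50 (add 8h to convert from UTC-8).
Chen in UTC: 09:05-10:15, 13:15-18:45 (add 8h to convert from UTC-8).
Teo in UTC: 09:55-11:10, 11:40-14:35, 15:55-16:40, 17:55-18:45 (add 2h to convert from UTC-2).
Yosef ∩ Xiulan: 09:50-11:10, 11:35-12:15, 12:25-17:35.
Yosef ∩ Xiulan ∩ Chen: 09:50-10:15, 13:15-17:35.
Yosef ∩ Xiulan ∩ Chen ∩ Teo: 09:55-10:15, 13:15-14:35, 15:55-16:40.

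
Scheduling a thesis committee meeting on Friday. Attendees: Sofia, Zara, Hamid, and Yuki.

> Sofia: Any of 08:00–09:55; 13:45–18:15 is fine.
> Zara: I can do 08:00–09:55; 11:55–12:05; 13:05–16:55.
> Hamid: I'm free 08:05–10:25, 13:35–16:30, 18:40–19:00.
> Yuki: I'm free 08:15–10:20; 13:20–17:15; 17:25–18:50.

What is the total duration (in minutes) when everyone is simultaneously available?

Sofia ∩ Zara: 08:00-09:55, 13:45-16:55.
Sofia ∩ Zara ∩ Hamid: 08:05-09:55, 13:45-16:30.
Sofia ∩ Zara ∩ Hamid ∩ Yuki: 08:15-09:55, 13:45-16:30.
So the common availability across everyone is 08:15-09:55, 13:45-16:30.
Summing the common windows: 100 + 165 = 265 minutes.

265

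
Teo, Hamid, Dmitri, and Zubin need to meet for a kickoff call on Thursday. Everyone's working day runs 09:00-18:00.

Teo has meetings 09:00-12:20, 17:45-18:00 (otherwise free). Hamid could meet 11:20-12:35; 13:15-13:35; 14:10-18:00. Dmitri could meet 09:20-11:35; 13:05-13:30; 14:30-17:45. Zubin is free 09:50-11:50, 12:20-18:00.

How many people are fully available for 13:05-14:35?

Teo free: 12:20-17:45 (invert busy blocks within the working day).
Hamid free: 11:20-12:35, 13:15-13:35, 14:10-18:00.
Dmitri free: 09:20-11:35, 13:05-13:30, 14:30-17:45.
Zubin free: 09:50-11:50, 12:20-18:00.
Teo and Zubin can make the full 13:05-14:35 slot — that's 2.

2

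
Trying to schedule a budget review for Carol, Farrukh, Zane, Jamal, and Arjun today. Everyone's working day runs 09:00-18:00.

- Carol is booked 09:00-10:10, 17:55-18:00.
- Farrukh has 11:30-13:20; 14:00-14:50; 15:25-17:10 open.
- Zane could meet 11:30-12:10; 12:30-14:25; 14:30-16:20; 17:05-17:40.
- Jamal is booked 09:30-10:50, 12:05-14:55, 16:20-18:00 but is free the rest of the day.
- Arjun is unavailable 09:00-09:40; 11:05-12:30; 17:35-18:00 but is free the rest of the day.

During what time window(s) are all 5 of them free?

Carol free: 10:10-17:55 (invert busy blocks within the working day).
Farrukh free: 11:30-13:20, 14:00-14:50, 15:25-17:10.
Zane free: 11:30-12:10, 12:30-14:25, 14:30-16:20, 17:05-17:40.
Jamal free: 09:00-09:30, 10:50-12:05, 14:55-16:20 (invert busy blocks within the working day).
Arjun free: 09:40-11:05, 12:30-17:35 (invert busy blocks within the working day).
Carol ∩ Farrukh: 11:30-13:20, 14:00-14:50, 15:25-17:10.
Carol ∩ Farrukh ∩ Zane: 11:30-12:10, 12:30-13:20, 14:00-14:25, 14:30-14:50, 15:25-16:20, 17:05-17:10.
Carol ∩ Farrukh ∩ Zane ∩ Jamal: 11:30-12:05, 15:25-16:20.
Carol ∩ Farrukh ∩ Zane ∩ Jamal ∩ Arjun: 15:25-16:20.

15:25-16:20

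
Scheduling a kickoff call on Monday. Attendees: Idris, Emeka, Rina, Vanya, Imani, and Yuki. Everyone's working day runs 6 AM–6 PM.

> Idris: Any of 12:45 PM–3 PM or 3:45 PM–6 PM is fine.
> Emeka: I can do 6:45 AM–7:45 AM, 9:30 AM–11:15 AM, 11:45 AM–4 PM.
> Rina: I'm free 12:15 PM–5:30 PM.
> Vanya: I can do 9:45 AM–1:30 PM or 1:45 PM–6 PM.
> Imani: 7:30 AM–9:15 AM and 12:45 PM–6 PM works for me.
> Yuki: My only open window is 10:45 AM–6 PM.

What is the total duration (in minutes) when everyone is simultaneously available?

135

Idris ∩ Emeka: 12:45-15:00, 15:45-16:00.
Idris ∩ Emeka ∩ Rina: 12:45-15:00, 15:45-16:00.
Idris ∩ Emeka ∩ Rina ∩ Vanya: 12:45-13:30, 13:45-15:00, 15:45-16:00.
Idris ∩ Emeka ∩ Rina ∩ Vanya ∩ Imani: 12:45-13:30, 13:45-15:00, 15:45-16:00.
Idris ∩ Emeka ∩ Rina ∩ Vanya ∩ Imani ∩ Yuki: 12:45-13:30, 13:45-15:00, 15:45-16:00.
Summing the common windows: 45 + 75 + 15 = 135 minutes.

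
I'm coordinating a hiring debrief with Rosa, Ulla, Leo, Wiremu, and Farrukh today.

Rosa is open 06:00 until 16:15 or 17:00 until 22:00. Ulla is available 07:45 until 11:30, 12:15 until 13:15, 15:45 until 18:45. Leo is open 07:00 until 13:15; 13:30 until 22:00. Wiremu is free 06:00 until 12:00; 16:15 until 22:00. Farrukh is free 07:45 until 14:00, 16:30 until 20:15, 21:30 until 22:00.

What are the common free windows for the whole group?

Rosa ∩ Ulla: 07:45-11:30, 12:15-13:15, 15:45-16:15, 17:00-18:45.
Rosa ∩ Ulla ∩ Leo: 07:45-11:30, 12:15-13:15, 15:45-16:15, 17:00-18:45.
Rosa ∩ Ulla ∩ Leo ∩ Wiremu: 07:45-11:30, 17:00-18:45.
Rosa ∩ Ulla ∩ Leo ∩ Wiremu ∩ Farrukh: 07:45-11:30, 17:00-18:45.
Those are the intersection windows.

07:45-11:30, 17:00-18:45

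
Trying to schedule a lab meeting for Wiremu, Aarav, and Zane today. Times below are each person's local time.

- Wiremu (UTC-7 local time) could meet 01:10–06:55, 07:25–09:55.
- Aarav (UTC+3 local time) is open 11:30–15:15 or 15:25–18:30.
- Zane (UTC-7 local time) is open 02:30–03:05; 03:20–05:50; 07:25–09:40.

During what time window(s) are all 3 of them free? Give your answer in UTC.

09:30-10:05, 10:20-12:15, 12:25-12:50, 14:25-15:30

Wiremu in UTC: 08:10-13:55, 14:25-16:55 (add 7h to convert from UTC-7).
Aarav in UTC: 08:30-12:15, 12:25-15:30 (subtract 3h to convert from UTC+3).
Zane in UTC: 09:30-10:05, 10:20-12:50, 14:25-16:40 (add 7h to convert from UTC-7).
Wiremu ∩ Aarav: 08:30-12:15, 12:25-13:55, 14:25-15:30.
Wiremu ∩ Aarav ∩ Zane: 09:30-10:05, 10:20-12:15, 12:25-12:50, 14:25-15:30.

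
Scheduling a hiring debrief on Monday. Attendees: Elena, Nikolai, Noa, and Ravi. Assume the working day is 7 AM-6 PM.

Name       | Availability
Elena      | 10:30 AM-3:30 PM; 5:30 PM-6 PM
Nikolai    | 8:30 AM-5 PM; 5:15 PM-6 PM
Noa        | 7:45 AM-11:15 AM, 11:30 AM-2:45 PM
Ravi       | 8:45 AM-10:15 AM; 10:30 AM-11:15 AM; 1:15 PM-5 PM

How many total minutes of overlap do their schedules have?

135

Elena ∩ Nikolai: 10:30-15:30, 17:30-18:00.
Elena ∩ Nikolai ∩ Noa: 10:30-11:15, 11:30-14:45.
Elena ∩ Nikolai ∩ Noa ∩ Ravi: 10:30-11:15, 13:15-14:45.
Those are the intersection windows.
Summing the common windows: 45 + 90 = 135 minutes.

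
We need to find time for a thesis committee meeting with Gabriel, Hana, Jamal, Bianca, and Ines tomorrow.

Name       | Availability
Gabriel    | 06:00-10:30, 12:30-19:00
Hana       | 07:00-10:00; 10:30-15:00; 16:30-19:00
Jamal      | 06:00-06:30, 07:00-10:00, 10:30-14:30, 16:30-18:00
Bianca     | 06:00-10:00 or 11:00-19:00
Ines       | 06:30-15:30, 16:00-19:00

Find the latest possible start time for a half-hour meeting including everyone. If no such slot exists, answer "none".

Gabriel ∩ Hana: 07:00-10:00, 12:30-15:00, 16:30-19:00.
Gabriel ∩ Hana ∩ Jamal: 07:00-10:00, 12:30-14:30, 16:30-18:00.
Gabriel ∩ Hana ∩ Jamal ∩ Bianca: 07:00-10:00, 12:30-14:30, 16:30-18:00.
Gabriel ∩ Hana ∩ Jamal ∩ Bianca ∩ Ines: 07:00-10:00, 12:30-14:30, 16:30-18:00.
So the common availability across everyone is 07:00-10:00, 12:30-14:30, 16:30-18:00.
The last common window of at least 30 minutes is 16:30-18:00; a 30-minute meeting can start as late as 17:30 and still end by 18:00.

17:30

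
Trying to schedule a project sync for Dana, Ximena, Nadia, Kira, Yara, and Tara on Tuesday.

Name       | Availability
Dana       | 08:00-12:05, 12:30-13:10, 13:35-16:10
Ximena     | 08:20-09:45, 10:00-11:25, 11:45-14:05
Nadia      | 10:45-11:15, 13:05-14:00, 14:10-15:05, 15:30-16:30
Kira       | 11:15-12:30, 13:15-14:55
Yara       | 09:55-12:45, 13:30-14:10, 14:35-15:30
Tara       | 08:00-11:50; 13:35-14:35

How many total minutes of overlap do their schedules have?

Dana ∩ Ximena: 08:20-09:45, 10:00-11:25, 11:45-12:05, 12:30-13:10, 13:35-14:05.
Dana ∩ Ximena ∩ Nadia: 10:45-11:15, 13:05-13:10, 13:35-14:00.
Dana ∩ Ximena ∩ Nadia ∩ Kira: 13:35-14:00.
Dana ∩ Ximena ∩ Nadia ∩ Kira ∩ Yara: 13:35-14:00.
Dana ∩ Ximena ∩ Nadia ∩ Kira ∩ Yara ∩ Tara: 13:35-14:00.
That's a single block of 25 minutes.

25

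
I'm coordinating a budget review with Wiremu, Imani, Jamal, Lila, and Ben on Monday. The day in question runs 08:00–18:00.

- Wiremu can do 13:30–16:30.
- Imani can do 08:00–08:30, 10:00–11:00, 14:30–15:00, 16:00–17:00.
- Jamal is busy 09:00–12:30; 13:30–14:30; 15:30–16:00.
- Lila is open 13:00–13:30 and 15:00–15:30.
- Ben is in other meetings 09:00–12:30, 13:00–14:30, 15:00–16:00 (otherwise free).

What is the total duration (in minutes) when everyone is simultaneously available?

Wiremu free: 13:30-16:30.
Imani free: 08:00-08:30, 10:00-11:00, 14:30-15:00, 16:00-17:00.
Jamal free: 08:00-09:00, 12:30-13:30, 14:30-15:30, 16:00-18:00 (invert busy blocks within the working day).
Lila free: 13:00-13:30, 15:00-15:30.
Ben free: 08:00-09:00, 12:30-13:00, 14:30-15:00, 16:00-18:00 (invert busy blocks within the working day).
Wiremu ∩ Imani: 14:30-15:00, 16:00-16:30.
Wiremu ∩ Imani ∩ Jamal: 14:30-15:00, 16:00-16:30.
Wiremu ∩ Imani ∩ Jamal ∩ Lila: ∅.
Wiremu ∩ Imani ∩ Jamal ∩ Lila ∩ Ben: ∅.
There is no time when everyone is free.
There is no common window, so the total is 0 minutes.

0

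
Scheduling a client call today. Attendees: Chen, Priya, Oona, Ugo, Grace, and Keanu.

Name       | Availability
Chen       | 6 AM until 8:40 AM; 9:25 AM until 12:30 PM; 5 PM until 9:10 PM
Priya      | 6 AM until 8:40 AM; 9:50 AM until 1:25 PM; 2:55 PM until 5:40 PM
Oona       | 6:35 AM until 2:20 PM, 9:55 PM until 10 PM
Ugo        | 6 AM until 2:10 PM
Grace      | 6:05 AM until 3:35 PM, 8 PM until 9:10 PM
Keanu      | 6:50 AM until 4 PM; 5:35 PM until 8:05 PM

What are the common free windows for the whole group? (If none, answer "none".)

06:50-08:40, 09:50-12:30

Chen ∩ Priya: 06:00-08:40, 09:50-12:30, 17:00-17:40.
Chen ∩ Priya ∩ Oona: 06:35-08:40, 09:50-12:30.
Chen ∩ Priya ∩ Oona ∩ Ugo: 06:35-08:40, 09:50-12:30.
Chen ∩ Priya ∩ Oona ∩ Ugo ∩ Grace: 06:35-08:40, 09:50-12:30.
Chen ∩ Priya ∩ Oona ∩ Ugo ∩ Grace ∩ Keanu: 06:50-08:40, 09:50-12:30.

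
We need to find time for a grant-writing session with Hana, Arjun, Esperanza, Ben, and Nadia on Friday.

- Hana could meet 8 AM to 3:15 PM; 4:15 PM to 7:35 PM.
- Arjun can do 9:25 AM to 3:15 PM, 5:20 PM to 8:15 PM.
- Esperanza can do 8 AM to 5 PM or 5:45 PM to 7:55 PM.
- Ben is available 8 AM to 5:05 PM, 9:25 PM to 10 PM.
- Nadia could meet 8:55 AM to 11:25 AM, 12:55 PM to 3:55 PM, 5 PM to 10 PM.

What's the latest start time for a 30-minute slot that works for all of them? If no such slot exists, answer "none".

14:45

Hana ∩ Arjun: 09:25-15:15, 17:20-19:35.
Hana ∩ Arjun ∩ Esperanza: 09:25-15:15, 17:45-19:35.
Hana ∩ Arjun ∩ Esperanza ∩ Ben: 09:25-15:15.
Hana ∩ Arjun ∩ Esperanza ∩ Ben ∩ Nadia: 09:25-11:25, 12:55-15:15.
The last common window of at least 30 minutes is 12:55-15:15; a 30-minute meeting can start as late as 14:45 and still end by 15:15.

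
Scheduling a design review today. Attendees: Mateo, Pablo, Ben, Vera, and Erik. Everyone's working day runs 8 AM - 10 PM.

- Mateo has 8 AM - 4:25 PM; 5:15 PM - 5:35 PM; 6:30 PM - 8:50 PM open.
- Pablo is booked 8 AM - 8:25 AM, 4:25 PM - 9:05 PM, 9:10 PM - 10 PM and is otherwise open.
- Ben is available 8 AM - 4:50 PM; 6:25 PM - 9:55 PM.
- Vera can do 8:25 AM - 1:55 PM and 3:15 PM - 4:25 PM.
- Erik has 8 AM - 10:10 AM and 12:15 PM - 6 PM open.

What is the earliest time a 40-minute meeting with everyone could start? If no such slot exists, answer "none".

08:25

Mateo free: 08:00-16:25, 17:15-17:35, 18:30-20:50.
Pablo free: 08:25-16:25, 21:05-21:10 (invert busy blocks within the working day).
Ben free: 08:00-16:50, 18:25-21:55.
Vera free: 08:25-13:55, 15:15-16:25.
Erik free: 08:00-10:10, 12:15-18:00.
Mateo ∩ Pablo: 08:25-16:25.
Mateo ∩ Pablo ∩ Ben: 08:25-16:25.
Mateo ∩ Pablo ∩ Ben ∩ Vera: 08:25-13:55, 15:15-16:25.
Mateo ∩ Pablo ∩ Ben ∩ Vera ∩ Erik: 08:25-10:10, 12:15-13:55, 15:15-16:25.
The first common window of at least 40 minutes is 08:25-10:10, so the earliest start is 08:25.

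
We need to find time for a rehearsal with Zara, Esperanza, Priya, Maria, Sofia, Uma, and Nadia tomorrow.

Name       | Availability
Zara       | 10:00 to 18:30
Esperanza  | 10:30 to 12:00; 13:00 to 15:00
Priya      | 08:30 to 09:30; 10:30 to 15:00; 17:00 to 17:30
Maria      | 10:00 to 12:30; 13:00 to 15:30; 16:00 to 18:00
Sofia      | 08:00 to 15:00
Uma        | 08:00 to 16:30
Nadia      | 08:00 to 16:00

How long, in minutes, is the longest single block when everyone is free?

120

Zara ∩ Esperanza: 10:30-12:00, 13:00-15:00.
Zara ∩ Esperanza ∩ Priya: 10:30-12:00, 13:00-15:00.
Zara ∩ Esperanza ∩ Priya ∩ Maria: 10:30-12:00, 13:00-15:00.
Zara ∩ Esperanza ∩ Priya ∩ Maria ∩ Sofia: 10:30-12:00, 13:00-15:00.
Zara ∩ Esperanza ∩ Priya ∩ Maria ∩ Sofia ∩ Uma: 10:30-12:00, 13:00-15:00.
Zara ∩ Esperanza ∩ Priya ∩ Maria ∩ Sofia ∩ Uma ∩ Nadia: 10:30-12:00, 13:00-15:00.
So the common availability across everyone is 10:30-12:00, 13:00-15:00.
The longest is 13:00-15:00 at 120 minutes.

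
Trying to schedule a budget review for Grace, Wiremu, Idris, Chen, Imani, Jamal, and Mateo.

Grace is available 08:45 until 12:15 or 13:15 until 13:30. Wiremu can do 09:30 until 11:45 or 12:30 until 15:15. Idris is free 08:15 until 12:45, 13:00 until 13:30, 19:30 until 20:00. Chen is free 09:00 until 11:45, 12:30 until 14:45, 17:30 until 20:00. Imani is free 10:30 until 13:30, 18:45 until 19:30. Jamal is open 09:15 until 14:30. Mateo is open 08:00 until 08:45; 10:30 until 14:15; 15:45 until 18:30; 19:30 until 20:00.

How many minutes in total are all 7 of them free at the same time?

90

Grace ∩ Wiremu: 09:30-11:45, 13:15-13:30.
Grace ∩ Wiremu ∩ Idris: 09:30-11:45, 13:15-13:30.
Grace ∩ Wiremu ∩ Idris ∩ Chen: 09:30-11:45, 13:15-13:30.
Grace ∩ Wiremu ∩ Idris ∩ Chen ∩ Imani: 10:30-11:45, 13:15-13:30.
Grace ∩ Wiremu ∩ Idris ∩ Chen ∩ Imani ∩ Jamal: 10:30-11:45, 13:15-13:30.
Grace ∩ Wiremu ∩ Idris ∩ Chen ∩ Imani ∩ Jamal ∩ Mateo: 10:30-11:45, 13:15-13:30.
Summing the common windows: 75 + 15 = 90 minutes.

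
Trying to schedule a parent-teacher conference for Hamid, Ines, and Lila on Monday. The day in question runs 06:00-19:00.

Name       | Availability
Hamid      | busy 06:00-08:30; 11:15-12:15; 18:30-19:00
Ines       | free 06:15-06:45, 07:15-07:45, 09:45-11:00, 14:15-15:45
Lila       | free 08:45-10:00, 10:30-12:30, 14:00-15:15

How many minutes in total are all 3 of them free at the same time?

105

Hamid free: 08:30-11:15, 12:15-18:30 (invert busy blocks within the working day).
Ines free: 06:15-06:45, 07:15-07:45, 09:45-11:00, 14:15-15:45.
Lila free: 08:45-10:00, 10:30-12:30, 14:00-15:15.
Hamid ∩ Ines: 09:45-11:00, 14:15-15:45.
Hamid ∩ Ines ∩ Lila: 09:45-10:00, 10:30-11:00, 14:15-15:15.
Summing the common windows: 15 + 30 + 60 = 105 minutes.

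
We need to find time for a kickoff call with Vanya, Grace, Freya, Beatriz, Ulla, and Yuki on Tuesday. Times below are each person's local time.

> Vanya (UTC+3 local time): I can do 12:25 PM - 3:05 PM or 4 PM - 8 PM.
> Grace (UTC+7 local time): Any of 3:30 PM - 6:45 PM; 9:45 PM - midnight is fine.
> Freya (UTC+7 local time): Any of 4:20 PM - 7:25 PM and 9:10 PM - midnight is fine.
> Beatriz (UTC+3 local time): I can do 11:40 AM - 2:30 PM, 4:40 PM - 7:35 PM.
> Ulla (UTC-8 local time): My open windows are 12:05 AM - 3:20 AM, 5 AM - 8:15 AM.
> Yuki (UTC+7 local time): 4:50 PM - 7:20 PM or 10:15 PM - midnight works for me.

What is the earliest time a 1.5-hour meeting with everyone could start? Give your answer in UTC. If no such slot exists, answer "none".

09:50

Vanya in UTC: 09:25-12:05, 13:00-17:00 (subtract 3h to convert from UTC+3).
Grace in UTC: 08:30-11:45, 14:45-17:00 (subtract 7h to convert from UTC+7).
Freya in UTC: 09:20-12:25, 14:10-17:00 (subtract 7h to convert from UTC+7).
Beatriz in UTC: 08:40-11:30, 13:40-16:35 (subtract 3h to convert from UTC+3).
Ulla in UTC: 08:05-11:20, 13:00-16:15 (add 8h to convert from UTC-8).
Yuki in UTC: 09:50-12:20, 15:15-17:00 (subtract 7h to convert from UTC+7).
Vanya ∩ Grace: 09:25-11:45, 14:45-17:00.
Vanya ∩ Grace ∩ Freya: 09:25-11:45, 14:45-17:00.
Vanya ∩ Grace ∩ Freya ∩ Beatriz: 09:25-11:30, 14:45-16:35.
Vanya ∩ Grace ∩ Freya ∩ Beatriz ∩ Ulla: 09:25-11:20, 14:45-16:15.
Vanya ∩ Grace ∩ Freya ∩ Beatriz ∩ Ulla ∩ Yuki: 09:50-11:20, 15:15-16:15.
The first common window of at least 90 minutes is 09:50-11:20, so the earliest start is 09:50.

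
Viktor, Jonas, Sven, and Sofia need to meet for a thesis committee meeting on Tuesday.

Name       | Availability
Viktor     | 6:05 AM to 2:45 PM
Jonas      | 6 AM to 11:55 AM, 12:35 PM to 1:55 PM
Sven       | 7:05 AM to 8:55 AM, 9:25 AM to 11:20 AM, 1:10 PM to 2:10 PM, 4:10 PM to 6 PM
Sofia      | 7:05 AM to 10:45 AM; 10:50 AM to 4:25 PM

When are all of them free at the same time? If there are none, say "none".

Viktor ∩ Jonas: 06:05-11:55, 12:35-13:55.
Viktor ∩ Jonas ∩ Sven: 07:05-08:55, 09:25-11:20, 13:10-13:55.
Viktor ∩ Jonas ∩ Sven ∩ Sofia: 07:05-08:55, 09:25-10:45, 10:50-11:20, 13:10-13:55.
So the common availability across everyone is 07:05-08:55, 09:25-10:45, 10:50-11:20, 13:10-13:55.

07:05-08:55, 09:25-10:45, 10:50-11:20, 13:10-13:55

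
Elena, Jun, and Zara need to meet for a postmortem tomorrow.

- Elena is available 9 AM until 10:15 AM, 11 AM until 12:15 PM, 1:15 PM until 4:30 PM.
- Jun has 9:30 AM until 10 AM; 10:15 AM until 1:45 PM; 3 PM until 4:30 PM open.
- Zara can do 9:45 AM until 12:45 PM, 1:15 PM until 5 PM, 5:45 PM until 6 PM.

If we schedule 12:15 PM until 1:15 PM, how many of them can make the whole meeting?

1

Jun can make the full 12:15-13:15 slot — that's 1.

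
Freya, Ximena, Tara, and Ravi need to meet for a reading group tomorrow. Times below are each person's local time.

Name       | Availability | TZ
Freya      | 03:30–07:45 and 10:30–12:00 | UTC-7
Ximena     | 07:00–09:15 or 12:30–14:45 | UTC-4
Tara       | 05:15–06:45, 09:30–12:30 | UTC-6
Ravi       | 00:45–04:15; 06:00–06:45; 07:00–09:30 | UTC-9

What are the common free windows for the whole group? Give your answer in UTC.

11:15-12:45, 17:30-18:30

Freya in UTC: 10:30-14:45, 17:30-19:00 (add 7h to convert from UTC-7).
Ximena in UTC: 11:00-13:15, 16:30-18:45 (add 4h to convert from UTC-4).
Tara in UTC: 11:15-12:45, 15:30-18:30 (add 6h to convert from UTC-6).
Ravi in UTC: 09:45-13:15, 15:00-15:45, 16:00-18:30 (add 9h to convert from UTC-9).
Freya ∩ Ximena: 11:00-13:15, 17:30-18:45.
Freya ∩ Ximena ∩ Tara: 11:15-12:45, 17:30-18:30.
Freya ∩ Ximena ∩ Tara ∩ Ravi: 11:15-12:45, 17:30-18:30.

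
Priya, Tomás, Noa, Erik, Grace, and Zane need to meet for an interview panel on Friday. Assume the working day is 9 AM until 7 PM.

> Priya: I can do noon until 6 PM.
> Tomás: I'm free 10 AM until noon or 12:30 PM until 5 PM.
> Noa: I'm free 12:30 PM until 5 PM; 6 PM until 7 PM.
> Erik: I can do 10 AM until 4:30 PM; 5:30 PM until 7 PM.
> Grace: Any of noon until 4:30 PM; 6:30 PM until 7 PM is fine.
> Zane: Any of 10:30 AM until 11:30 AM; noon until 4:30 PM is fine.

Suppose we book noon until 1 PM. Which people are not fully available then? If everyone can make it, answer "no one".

Priya: free for 12:00-13:00. Tomás: not fully free for 12:00-13:00. Noa: not fully free for 12:00-13:00. Erik: free for 12:00-13:00. Grace: free for 12:00-13:00. Zane: free for 12:00-13:00.

Noa, Tomás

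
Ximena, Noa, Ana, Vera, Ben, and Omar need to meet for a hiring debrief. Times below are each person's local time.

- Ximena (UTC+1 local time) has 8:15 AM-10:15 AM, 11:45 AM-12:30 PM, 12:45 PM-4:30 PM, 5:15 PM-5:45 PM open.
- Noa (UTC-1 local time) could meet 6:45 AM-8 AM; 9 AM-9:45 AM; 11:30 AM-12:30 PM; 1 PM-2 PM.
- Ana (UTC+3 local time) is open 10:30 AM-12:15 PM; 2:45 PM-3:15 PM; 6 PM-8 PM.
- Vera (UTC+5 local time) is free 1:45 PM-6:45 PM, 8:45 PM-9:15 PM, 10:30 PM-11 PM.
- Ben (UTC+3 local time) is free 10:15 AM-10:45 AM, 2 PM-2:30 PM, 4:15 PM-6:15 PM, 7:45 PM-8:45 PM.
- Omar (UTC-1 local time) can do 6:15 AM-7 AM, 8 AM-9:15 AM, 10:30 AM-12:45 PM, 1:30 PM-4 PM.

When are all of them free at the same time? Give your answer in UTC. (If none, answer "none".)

Ximena in UTC: 07:15-09:15, 10:45-11:30, 11:45-15:30, 16:15-16:45 (subtract 1h to convert from UTC+1).
Noa in UTC: 07:45-09:00, 10:00-10:45, 12:30-13:30, 14:00-15:00 (add 1h to convert from UTC-1).
Ana in UTC: 07:30-09:15, 11:45-12:15, 15:00-17:00 (subtract 3h to convert from UTC+3).
Vera in UTC: 08:45-13:45, 15:45-16:15, 17:30-18:00 (subtract 5h to convert from UTC+5).
Ben in UTC: 07:15-07:45, 11:00-11:30, 13:15-15:15, 16:45-17:45 (subtract 3h to convert from UTC+3).
Omar in UTC: 07:15-08:00, 09:00-10:15, 11:30-13:45, 14:30-17:00 (add 1h to convert from UTC-1).
Ximena ∩ Noa: 07:45-09:00, 12:30-13:30, 14:00-15:00.
Ximena ∩ Noa ∩ Ana: 07:45-09:00.
Ximena ∩ Noa ∩ Ana ∩ Vera: 08:45-09:00.
Ximena ∩ Noa ∩ Ana ∩ Vera ∩ Ben: ∅.
Ximena ∩ Noa ∩ Ana ∩ Vera ∩ Ben ∩ Omar: ∅.
There is no time when everyone is free.

none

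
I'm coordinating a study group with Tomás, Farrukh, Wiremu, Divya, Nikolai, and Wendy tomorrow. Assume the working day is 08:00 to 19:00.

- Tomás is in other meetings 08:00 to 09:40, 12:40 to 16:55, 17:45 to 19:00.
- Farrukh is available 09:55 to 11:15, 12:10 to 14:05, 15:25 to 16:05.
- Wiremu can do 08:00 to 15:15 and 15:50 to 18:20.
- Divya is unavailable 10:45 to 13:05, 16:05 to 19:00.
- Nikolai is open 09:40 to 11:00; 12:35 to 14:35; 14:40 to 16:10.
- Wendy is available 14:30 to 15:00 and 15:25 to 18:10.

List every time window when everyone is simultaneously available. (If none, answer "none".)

Tomás free: 09:40-12:40, 16:55-17:45 (invert busy blocks within the working day).
Farrukh free: 09:55-11:15, 12:10-14:05, 15:25-16:05.
Wiremu free: 08:00-15:15, 15:50-18:20.
Divya free: 08:00-10:45, 13:05-16:05 (invert busy blocks within the working day).
Nikolai free: 09:40-11:00, 12:35-14:35, 14:40-16:10.
Wendy free: 14:30-15:00, 15:25-18:10.
Tomás ∩ Farrukh: 09:55-11:15, 12:10-12:40.
Tomás ∩ Farrukh ∩ Wiremu: 09:55-11:15, 12:10-12:40.
Tomás ∩ Farrukh ∩ Wiremu ∩ Divya: 09:55-10:45.
Tomás ∩ Farrukh ∩ Wiremu ∩ Divya ∩ Nikolai: 09:55-10:45.
Tomás ∩ Farrukh ∩ Wiremu ∩ Divya ∩ Nikolai ∩ Wendy: ∅.
There is no time when everyone is free.

none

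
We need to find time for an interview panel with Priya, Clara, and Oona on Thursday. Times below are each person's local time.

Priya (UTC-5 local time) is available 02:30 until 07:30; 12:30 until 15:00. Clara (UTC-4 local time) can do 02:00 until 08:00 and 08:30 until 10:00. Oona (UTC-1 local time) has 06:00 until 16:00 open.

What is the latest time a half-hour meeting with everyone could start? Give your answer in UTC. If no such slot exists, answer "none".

Priya in UTC: 07:30-12:30, 17:30-20:00 (add 5h to convert from UTC-5).
Clara in UTC: 06:00-12:00, 12:30-14:00 (add 4h to convert from UTC-4).
Oona in UTC: 07:00-17:00 (add 1h to convert from UTC-1).
Priya ∩ Clara: 07:30-12:00.
Priya ∩ Clara ∩ Oona: 07:30-12:00.
Those are the intersection windows.
The last common window of at least 30 minutes is 07:30-12:00; a 30-minute meeting can start as late as 11:30 and still end by 12:00.

11:30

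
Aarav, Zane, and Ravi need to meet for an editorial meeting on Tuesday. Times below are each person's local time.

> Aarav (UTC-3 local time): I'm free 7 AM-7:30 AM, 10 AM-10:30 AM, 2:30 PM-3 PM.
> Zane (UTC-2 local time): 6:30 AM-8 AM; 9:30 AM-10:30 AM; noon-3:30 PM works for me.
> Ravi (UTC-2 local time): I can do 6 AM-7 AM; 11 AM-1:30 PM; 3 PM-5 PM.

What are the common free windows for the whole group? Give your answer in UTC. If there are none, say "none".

Aarav in UTC: 10:00-10:30, 13:00-13:30, 17:30-18:00 (add 3h to convert from UTC-3).
Zane in UTC: 08:30-10:00, 11:30-12:30, 14:00-17:30 (add 2h to convert from UTC-2).
Ravi in UTC: 08:00-09:00, 13:00-15:30, 17:00-19:00 (add 2h to convert from UTC-2).
Aarav ∩ Zane: ∅.
Aarav ∩ Zane ∩ Ravi: ∅.
There is no time when everyone is free.

none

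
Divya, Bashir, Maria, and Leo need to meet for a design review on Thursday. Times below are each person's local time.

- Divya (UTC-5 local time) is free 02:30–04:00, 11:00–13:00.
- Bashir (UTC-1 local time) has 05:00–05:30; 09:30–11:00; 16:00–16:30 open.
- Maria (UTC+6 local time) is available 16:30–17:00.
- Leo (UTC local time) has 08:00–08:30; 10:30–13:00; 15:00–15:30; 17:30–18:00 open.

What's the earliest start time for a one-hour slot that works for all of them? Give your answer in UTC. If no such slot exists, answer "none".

none

Divya in UTC: 07:30-09:00, 16:00-18:00 (add 5h to convert from UTC-5).
Bashir in UTC: 06:00-06:30, 10:30-12:00, 17:00-17:30 (add 1h to convert from UTC-1).
Maria in UTC: 10:30-11:00 (subtract 6h to convert from UTC+6).
Leo in UTC: 08:00-08:30, 10:30-13:00, 15:00-15:30, 17:30-18:00.
Divya ∩ Bashir: 17:00-17:30.
Divya ∩ Bashir ∩ Maria: ∅.
Divya ∩ Bashir ∩ Maria ∩ Leo: ∅.
There is no time when everyone is free.
No common window is at least 60 minutes long.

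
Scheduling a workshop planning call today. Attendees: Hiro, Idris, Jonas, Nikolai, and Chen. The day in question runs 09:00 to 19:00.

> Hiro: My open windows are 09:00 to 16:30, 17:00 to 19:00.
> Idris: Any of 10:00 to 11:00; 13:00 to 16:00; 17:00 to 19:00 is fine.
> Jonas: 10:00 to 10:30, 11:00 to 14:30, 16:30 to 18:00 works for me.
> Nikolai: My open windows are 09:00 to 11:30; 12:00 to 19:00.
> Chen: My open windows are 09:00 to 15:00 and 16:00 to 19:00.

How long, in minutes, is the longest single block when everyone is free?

90

Hiro ∩ Idris: 10:00-11:00, 13:00-16:00, 17:00-19:00.
Hiro ∩ Idris ∩ Jonas: 10:00-10:30, 13:00-14:30, 17:00-18:00.
Hiro ∩ Idris ∩ Jonas ∩ Nikolai: 10:00-10:30, 13:00-14:30, 17:00-18:00.
Hiro ∩ Idris ∩ Jonas ∩ Nikolai ∩ Chen: 10:00-10:30, 13:00-14:30, 17:00-18:00.
So the common availability across everyone is 10:00-10:30, 13:00-14:30, 17:00-18:00.
The longest is 13:00-14:30 at 90 minutes.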